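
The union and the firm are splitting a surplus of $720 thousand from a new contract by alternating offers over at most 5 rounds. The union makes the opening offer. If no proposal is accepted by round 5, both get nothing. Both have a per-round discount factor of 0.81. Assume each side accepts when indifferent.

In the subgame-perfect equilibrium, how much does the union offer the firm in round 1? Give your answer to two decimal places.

Round 5 (the union proposes): rejection yields 0 for the firm; the union offers 0 and keeps 720.
Round 4 (the firm proposes): the union can get 720 next round, worth 0.81 × 720 = 583.2 now, so the firm offers 583.2, keeping 136.8.
Round 3 (the union proposes): the firm can get 136.8 next round, worth 0.81 × 136.8 = 110.808 now. The union offers 110.808 and keeps 720 − 110.808 = 609.192.
Round 2 (the firm proposes): the union can get 609.192 next round, worth 0.81 × 609.192 = 493.44552 now; the firm offers that and keeps 226.55448.
Round 1 (the union proposes): the firm can get 226.55448 next round, worth 0.81 × 226.55448 = 183.5091288 now. The union offers 183.5091288 and keeps 720 − 183.5091288 = 536.4908712.

183.51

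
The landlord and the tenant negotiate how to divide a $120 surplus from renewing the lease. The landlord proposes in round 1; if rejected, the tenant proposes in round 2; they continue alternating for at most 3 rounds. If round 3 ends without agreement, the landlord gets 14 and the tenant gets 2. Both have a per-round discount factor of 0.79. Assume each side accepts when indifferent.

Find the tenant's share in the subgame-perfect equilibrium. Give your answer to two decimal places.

Round 3 (the landlord proposes): the tenant gets 2 if talks fail, so the landlord offers 2 and keeps 118.
Round 2 (the tenant proposes): the landlord can get 118 next round, worth 0.79 × 118 = 93.22 now, so the tenant offers 93.22, keeping 26.78.
Round 1 (the landlord proposes): the tenant can get 26.78 next round, worth 0.79 × 26.78 = 21.1562 now, so the landlord offers 21.1562, keeping 98.8438.

21.16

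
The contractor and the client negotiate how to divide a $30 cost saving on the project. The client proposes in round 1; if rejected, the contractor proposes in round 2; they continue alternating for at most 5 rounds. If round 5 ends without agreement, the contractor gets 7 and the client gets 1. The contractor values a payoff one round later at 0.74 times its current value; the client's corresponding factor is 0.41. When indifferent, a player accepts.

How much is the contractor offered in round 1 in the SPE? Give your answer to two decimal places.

Round 5 (the client proposes): the contractor gets 7 if talks fail, so the client offers 7 and keeps 23.
Round 4 (the contractor proposes): the client can get 23 next round, worth 0.41 × 23 = 9.43 now, so the contractor offers 9.43, keeping 20.57.
Round 3 (the client proposes): the contractor can get 20.57 next round, worth 0.74 × 20.57 = 15.2218 now; the client offers that and keeps 14.7782.
Round 2 (the contractor proposes): the client can get 14.7782 next round, worth 0.41 × 14.7782 = 6.059062 now, so the contractor offers 6.059062, keeping 23.940938.
Round 1 (the client proposes): the contractor can get 23.940938 next round, worth 0.74 × 23.940938 = 17.71629412 now. The client offers 17.71629412 and keeps 30 − 17.71629412 = 12.28370588.

17.72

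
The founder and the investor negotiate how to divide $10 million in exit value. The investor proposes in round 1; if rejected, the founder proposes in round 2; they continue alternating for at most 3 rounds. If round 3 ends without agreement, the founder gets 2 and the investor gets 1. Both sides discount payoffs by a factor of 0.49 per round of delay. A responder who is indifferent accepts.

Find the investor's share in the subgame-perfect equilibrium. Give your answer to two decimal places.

7.02

Round 3 (the investor proposes): the founder gets 2 if talks fail, so the investor offers 2 and keeps 8.
Round 2 (the founder proposes): the investor can get 8 next round, worth 0.49 × 8 = 3.92 now, so the founder offers 3.92, keeping 6.08.
Round 1 (the investor proposes): the founder can get 6.08 next round, worth 0.49 × 6.08 = 2.9792 now, so the investor offers 2.9792, keeping 7.0208.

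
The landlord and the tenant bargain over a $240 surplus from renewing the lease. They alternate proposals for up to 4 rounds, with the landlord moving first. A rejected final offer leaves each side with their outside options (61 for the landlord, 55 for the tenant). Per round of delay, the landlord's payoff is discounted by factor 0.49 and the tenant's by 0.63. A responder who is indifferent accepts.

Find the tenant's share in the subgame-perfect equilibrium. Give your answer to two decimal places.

111.92

Work backward from the last round.
Round 4 (the tenant proposes): the landlord gets 61 if talks fail, so the tenant offers 61 and keeps 179.
Round 3 (the landlord proposes): the tenant can get 179 next round, worth 0.63 × 179 = 112.77 now. The landlord offers 112.77 and keeps 240 − 112.77 = 127.23.
Round 2 (the tenant proposes): the landlord can get 127.23 next round, worth 0.49 × 127.23 = 62.3427 now, so the tenant offers 62.3427, keeping 177.6573.
Round 1 (the landlord proposes): the tenant can get 177.6573 next round, worth 0.63 × 177.6573 = 111.924099 now; the landlord offers that and keeps 128.075901.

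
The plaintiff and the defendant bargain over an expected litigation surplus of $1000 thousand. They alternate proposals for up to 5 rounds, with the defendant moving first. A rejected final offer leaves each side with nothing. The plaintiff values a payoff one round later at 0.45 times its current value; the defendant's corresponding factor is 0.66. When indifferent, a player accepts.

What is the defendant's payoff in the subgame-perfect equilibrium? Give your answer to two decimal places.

801.56

Round 5 (the defendant proposes): rejection yields 0 for the plaintiff; the defendant offers 0 and keeps 1000.
Round 4 (the plaintiff proposes): the defendant can get 1000 next round, worth 0.66 × 1000 = 660 now; the plaintiff offers that and keeps 340.
Round 3 (the defendant proposes): the plaintiff can get 340 next round, worth 0.45 × 340 = 153 now, so the defendant offers 153, keeping 847.
Round 2 (the plaintiff proposes): the defendant can get 847 next round, worth 0.66 × 847 = 559.02 now. The plaintiff offers 559.02 and keeps 1000 − 559.02 = 440.98.
Round 1 (the defendant proposes): the plaintiff can get 440.98 next round, worth 0.45 × 440.98 = 198.441 now. The defendant offers 198.441 and keeps 1000 − 198.441 = 801.559.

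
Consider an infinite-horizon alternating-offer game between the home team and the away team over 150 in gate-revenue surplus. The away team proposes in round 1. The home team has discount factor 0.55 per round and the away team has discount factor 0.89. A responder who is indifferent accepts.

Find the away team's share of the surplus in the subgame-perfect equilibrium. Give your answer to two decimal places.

Let x be the away team's share when the away team proposes and y be the home team's share when the home team proposes.
The home team accepts iff offered ≥ 0.55·y, so x = 150 − 0.55y. Symmetrically y = 150 − 0.89x.
Substituting: x = 150 − 0.55(150 − 0.89x), giving x(1 − 0.89·0.55) = 150(1 − 0.55).
So x = 150 × 0.45 / 0.5105 ≈ 132.2233, and the home team receives 150 − x ≈ 17.7767.

132.22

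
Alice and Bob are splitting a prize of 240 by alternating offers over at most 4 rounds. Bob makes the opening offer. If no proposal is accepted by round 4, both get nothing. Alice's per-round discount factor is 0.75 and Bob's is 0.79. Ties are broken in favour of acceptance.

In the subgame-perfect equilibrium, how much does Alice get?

By backward induction:
Round 4 (Alice proposes): rejection yields 0 for Bob; Alice offers 0 and keeps 240.
Round 3 (Bob proposes): Alice can get 240 next round, worth 0.75 × 240 = 180 now. Bob offers 180 and keeps 240 − 180 = 60.
Round 2 (Alice proposes): Bob can get 60 next round, worth 0.79 × 60 = 47.4 now. Alice offers 47.4 and keeps 240 − 47.4 = 192.6.
Round 1 (Bob proposes): Alice can get 192.6 next round, worth 0.75 × 192.6 = 144.45 now. Bob offers 144.45 and keeps 240 − 144.45 = 95.55.

144.45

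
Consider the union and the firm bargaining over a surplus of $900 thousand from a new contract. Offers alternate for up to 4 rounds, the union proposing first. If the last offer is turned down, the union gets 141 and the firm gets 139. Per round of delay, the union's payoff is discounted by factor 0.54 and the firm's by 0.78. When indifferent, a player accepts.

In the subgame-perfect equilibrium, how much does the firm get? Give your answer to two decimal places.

Work backward from the last round.
Round 4 (the firm proposes): the union gets 141 if talks fail, so the firm offers 141 and keeps 759.
Round 3 (the union proposes): the firm can get 759 next round, worth 0.78 × 759 = 592.02 now; the union offers that and keeps 307.98.
Round 2 (the firm proposes): the union can get 307.98 next round, worth 0.54 × 307.98 = 166.3092 now. The firm offers 166.3092 and keeps 900 − 166.3092 = 733.6908.
Round 1 (the union proposes): the firm can get 733.6908 next round, worth 0.78 × 733.6908 = 572.278824 now, so the union offers 572.278824, keeping 327.721176.

572.28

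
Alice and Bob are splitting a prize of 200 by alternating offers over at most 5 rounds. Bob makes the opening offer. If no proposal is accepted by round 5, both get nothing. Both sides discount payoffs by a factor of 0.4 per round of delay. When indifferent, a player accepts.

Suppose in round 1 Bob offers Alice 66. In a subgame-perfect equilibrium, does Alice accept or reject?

Accept

Round 5 (Bob proposes): Alice will accept anything ≥ 0, so Bob offers 0 and keeps 200.
Round 4 (Alice proposes): Bob can get 200 next round, worth 0.4 × 200 = 80 now; Alice offers that and keeps 120.
Round 3 (Bob proposes): Alice can get 120 next round, worth 0.4 × 120 = 48 now. Bob offers 48 and keeps 200 − 48 = 152.
Round 2 (Alice proposes): Bob can get 152 next round, worth 0.4 × 152 = 60.8 now, so Alice offers 60.8, keeping 139.2.
So by rejecting in round 1, Alice gets 139.2 next round, worth 0.4 × 139.2 = 55.68 now.
Offer 66 ≥ 55.68, so Alice accepts.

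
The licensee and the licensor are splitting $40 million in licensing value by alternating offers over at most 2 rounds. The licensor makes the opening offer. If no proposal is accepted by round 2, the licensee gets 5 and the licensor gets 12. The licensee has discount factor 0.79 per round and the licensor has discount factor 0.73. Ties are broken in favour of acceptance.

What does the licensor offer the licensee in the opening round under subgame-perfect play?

22.12

Round 2 (the licensee proposes): the licensor gets 12 if talks fail, so the licensee offers 12 and keeps 28.
Round 1 (the licensor proposes): the licensee can get 28 next round, worth 0.79 × 28 = 22.12 now, so the licensor offers 22.12, keeping 17.88.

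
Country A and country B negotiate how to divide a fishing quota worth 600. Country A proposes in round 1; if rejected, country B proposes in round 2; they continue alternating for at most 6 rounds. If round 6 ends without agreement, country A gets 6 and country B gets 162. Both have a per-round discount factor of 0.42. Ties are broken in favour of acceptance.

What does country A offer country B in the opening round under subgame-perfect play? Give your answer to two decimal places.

179.71

Round 6 (country B proposes): country A gets 6 if talks fail, so country B offers 6 and keeps 594.
Round 5 (country A proposes): country B can get 594 next round, worth 0.42 × 594 = 249.48 now, so country A offers 249.48, keeping 350.52.
Round 4 (country B proposes): country A can get 350.52 next round, worth 0.42 × 350.52 = 147.2184 now, so country B offers 147.2184, keeping 452.7816.
Round 3 (country A proposes): country B can get 452.7816 next round, worth 0.42 × 452.7816 = 190.168272 now, so country A offers 190.168272, keeping 409.831728.
Round 2 (country B proposes): country A can get 409.831728 next round, worth 0.42 × 409.831728 = 172.12932576 now. Country B offers 172.12932576 and keeps 600 − 172.12932576 = 427.87067424.
Round 1 (country A proposes): country B can get 427.87067424 next round, worth 0.42 × 427.87067424 = 179.7056831808 now; country A offers that and keeps 420.2943168192.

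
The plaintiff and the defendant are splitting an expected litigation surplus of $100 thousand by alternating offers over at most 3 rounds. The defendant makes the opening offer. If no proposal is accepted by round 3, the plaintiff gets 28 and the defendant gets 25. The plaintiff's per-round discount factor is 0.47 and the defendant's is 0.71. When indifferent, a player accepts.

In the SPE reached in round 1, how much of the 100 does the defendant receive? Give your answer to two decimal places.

77.03

By backward induction:
Round 3 (the defendant proposes): the plaintiff gets 28 if talks fail, so the defendant offers 28 and keeps 72.
Round 2 (the plaintiff proposes): the defendant can get 72 next round, worth 0.71 × 72 = 51.12 now; the plaintiff offers that and keeps 48.88.
Round 1 (the defendant proposes): the plaintiff can get 48.88 next round, worth 0.47 × 48.88 = 22.9736 now, so the defendant offers 22.9736, keeping 77.0264.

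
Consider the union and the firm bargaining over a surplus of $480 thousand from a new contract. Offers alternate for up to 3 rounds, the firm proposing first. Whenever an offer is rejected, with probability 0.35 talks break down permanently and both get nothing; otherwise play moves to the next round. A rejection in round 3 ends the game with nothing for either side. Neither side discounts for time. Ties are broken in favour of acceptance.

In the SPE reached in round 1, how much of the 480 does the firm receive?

Round 3 (the firm proposes): the union will accept anything ≥ 0, so the firm offers 0 and keeps 480.
Round 2 (the union proposes): rejecting gives the firm an expected 0.65 × 480 = 312, so the union offers 312, keeping 168.
Round 1 (the firm proposes): rejecting gives the union an expected 0.65 × 168 = 109.2. The firm offers 109.2 and keeps 480 − 109.2 = 370.8.

370.8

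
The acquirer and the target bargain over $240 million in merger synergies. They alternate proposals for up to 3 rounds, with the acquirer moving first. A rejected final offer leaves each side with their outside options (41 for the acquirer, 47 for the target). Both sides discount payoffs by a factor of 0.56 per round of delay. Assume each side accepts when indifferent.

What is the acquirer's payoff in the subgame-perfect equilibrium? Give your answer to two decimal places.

Round 3 (the acquirer proposes): the target gets 47 if talks fail, so the acquirer offers 47 and keeps 193.
Round 2 (the target proposes): the acquirer can get 193 next round, worth 0.56 × 193 = 108.08 now, so the target offers 108.08, keeping 131.92.
Round 1 (the acquirer proposes): the target can get 131.92 next round, worth 0.56 × 131.92 = 73.8752 now. The acquirer offers 73.8752 and keeps 240 − 73.8752 = 166.1248.

166.12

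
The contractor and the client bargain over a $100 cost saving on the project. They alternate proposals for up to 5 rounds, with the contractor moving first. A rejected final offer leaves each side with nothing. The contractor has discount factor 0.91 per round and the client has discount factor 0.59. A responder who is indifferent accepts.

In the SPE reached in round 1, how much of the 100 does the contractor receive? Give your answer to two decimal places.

Round 5 (the contractor proposes): rejection yields 0 for the client; the contractor offers 0 and keeps 100.
Round 4 (the client proposes): the contractor can get 100 next round, worth 0.91 × 100 = 91 now; the client offers that and keeps 9.
Round 3 (the contractor proposes): the client can get 9 next round, worth 0.59 × 9 = 5.31 now, so the contractor offers 5.31, keeping 94.69.
Round 2 (the client proposes): the contractor can get 94.69 next round, worth 0.91 × 94.69 = 86.1679 now; the client offers that and keeps 13.8321.
Round 1 (the contractor proposes): the client can get 13.8321 next round, worth 0.59 × 13.8321 = 8.160939 now, so the contractor offers 8.160939, keeping 91.839061.

91.84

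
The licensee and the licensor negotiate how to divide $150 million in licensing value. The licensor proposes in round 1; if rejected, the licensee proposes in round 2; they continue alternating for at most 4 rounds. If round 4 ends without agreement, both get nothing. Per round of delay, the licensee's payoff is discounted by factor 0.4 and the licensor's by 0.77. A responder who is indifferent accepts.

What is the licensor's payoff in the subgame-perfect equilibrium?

117.72

Work backward from the last round.
Round 4 (the licensee proposes): the licensor will accept anything ≥ 0, so the licensee offers 0 and keeps 150.
Round 3 (the licensor proposes): the licensee can get 150 next round, worth 0.4 × 150 = 60 now; the licensor offers that and keeps 90.
Round 2 (the licensee proposes): the licensor can get 90 next round, worth 0.77 × 90 = 69.3 now; the licensee offers that and keeps 80.7.
Round 1 (the licensor proposes): the licensee can get 80.7 next round, worth 0.4 × 80.7 = 32.28 now, so the licensor offers 32.28, keeping 117.72.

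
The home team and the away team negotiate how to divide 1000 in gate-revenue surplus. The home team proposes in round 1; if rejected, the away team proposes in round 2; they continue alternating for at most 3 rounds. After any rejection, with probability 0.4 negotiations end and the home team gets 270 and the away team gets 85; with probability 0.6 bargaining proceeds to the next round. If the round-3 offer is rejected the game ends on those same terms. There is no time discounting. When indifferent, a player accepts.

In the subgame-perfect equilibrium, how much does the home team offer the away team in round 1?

239.8

Round 3 (the home team proposes): the away team gets 85 if talks fail, so the home team offers 85 and keeps 915.
Round 2 (the away team proposes): rejecting gives the home team an expected 0.6 × 915 + 0.4 × 270 = 657, so the away team offers 657, keeping 343.
Round 1 (the home team proposes): rejecting gives the away team an expected 0.6 × 343 + 0.4 × 85 = 239.8. The home team offers 239.8 and keeps 1000 − 239.8 = 760.2.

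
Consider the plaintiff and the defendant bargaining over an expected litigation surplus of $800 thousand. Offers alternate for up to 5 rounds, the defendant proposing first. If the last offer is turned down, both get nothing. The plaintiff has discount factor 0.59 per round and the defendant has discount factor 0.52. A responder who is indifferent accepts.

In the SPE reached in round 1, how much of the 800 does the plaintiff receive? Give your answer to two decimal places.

Work backward from the last round.
Round 5 (the defendant proposes): the plaintiff will accept anything ≥ 0, so the defendant offers 0 and keeps 800.
Round 4 (the plaintiff proposes): the defendant can get 800 next round, worth 0.52 × 800 = 416 now. The plaintiff offers 416 and keeps 800 − 416 = 384.
Round 3 (the defendant proposes): the plaintiff can get 384 next round, worth 0.59 × 384 = 226.56 now; the defendant offers that and keeps 573.44.
Round 2 (the plaintiff proposes): the defendant can get 573.44 next round, worth 0.52 × 573.44 = 298.1888 now, so the plaintiff offers 298.1888, keeping 501.8112.
Round 1 (the defendant proposes): the plaintiff can get 501.8112 next round, worth 0.59 × 501.8112 = 296.068608 now; the defendant offers that and keeps 503.931392.

296.07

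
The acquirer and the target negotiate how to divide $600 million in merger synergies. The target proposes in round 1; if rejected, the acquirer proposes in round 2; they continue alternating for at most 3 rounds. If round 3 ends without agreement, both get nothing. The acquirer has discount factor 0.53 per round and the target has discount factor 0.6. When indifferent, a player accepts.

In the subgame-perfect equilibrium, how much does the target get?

Round 3 (the target proposes): the acquirer will accept anything ≥ 0, so the target offers 0 and keeps 600.
Round 2 (the acquirer proposes): the target can get 600 next round, worth 0.6 × 600 = 360 now, so the acquirer offers 360, keeping 240.
Round 1 (the target proposes): the acquirer can get 240 next round, worth 0.53 × 240 = 127.2 now. The target offers 127.2 and keeps 600 − 127.2 = 472.8.

472.8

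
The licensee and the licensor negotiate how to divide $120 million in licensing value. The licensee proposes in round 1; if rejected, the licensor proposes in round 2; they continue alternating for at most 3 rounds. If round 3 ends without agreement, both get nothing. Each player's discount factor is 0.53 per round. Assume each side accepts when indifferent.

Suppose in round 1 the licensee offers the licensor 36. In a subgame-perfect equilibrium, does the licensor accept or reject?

Accept

Round 3 (the licensee proposes): rejection yields 0 for the licensor; the licensee offers 0 and keeps 120.
Round 2 (the licensor proposes): the licensee can get 120 next round, worth 0.53 × 120 = 63.6 now, so the licensor offers 63.6, keeping 56.4.
So by rejecting in round 1, the licensor gets 56.4 next round, worth 0.53 × 56.4 = 29.892 now.
Offer 36 ≥ 29.892, so the licensor accepts.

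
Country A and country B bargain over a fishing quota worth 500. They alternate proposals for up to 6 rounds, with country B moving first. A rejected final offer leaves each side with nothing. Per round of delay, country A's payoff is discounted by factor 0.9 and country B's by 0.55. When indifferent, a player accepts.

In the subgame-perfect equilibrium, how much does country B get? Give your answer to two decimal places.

87.00

Round 6 (country A proposes): country B will accept anything ≥ 0, so country A offers 0 and keeps 500.
Round 5 (country B proposes): country A can get 500 next round, worth 0.9 × 500 = 450 now; country B offers that and keeps 50.
Round 4 (country A proposes): country B can get 50 next round, worth 0.55 × 50 = 27.5 now; country A offers that and keeps 472.5.
Round 3 (country B proposes): country A can get 472.5 next round, worth 0.9 × 472.5 = 425.25 now; country B offers that and keeps 74.75.
Round 2 (country A proposes): country B can get 74.75 next round, worth 0.55 × 74.75 = 41.1125 now; country A offers that and keeps 458.8875.
Round 1 (country B proposes): country A can get 458.8875 next round, worth 0.9 × 458.8875 = 412.99875 now, so country B offers 412.99875, keeping 87.00125.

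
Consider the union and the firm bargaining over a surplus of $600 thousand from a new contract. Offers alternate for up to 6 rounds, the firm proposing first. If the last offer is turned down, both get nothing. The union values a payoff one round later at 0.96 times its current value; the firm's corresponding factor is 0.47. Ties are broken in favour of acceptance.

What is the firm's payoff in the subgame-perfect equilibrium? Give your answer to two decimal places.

By backward induction:
Round 6 (the union proposes): the firm will accept anything ≥ 0, so the union offers 0 and keeps 600.
Round 5 (the firm proposes): the union can get 600 next round, worth 0.96 × 600 = 576 now; the firm offers that and keeps 24.
Round 4 (the union proposes): the firm can get 24 next round, worth 0.47 × 24 = 11.28 now. The union offers 11.28 and keeps 600 − 11.28 = 588.72.
Round 3 (the firm proposes): the union can get 588.72 next round, worth 0.96 × 588.72 = 565.1712 now; the firm offers that and keeps 34.8288.
Round 2 (the union proposes): the firm can get 34.8288 next round, worth 0.47 × 34.8288 = 16.369536 now; the union offers that and keeps 583.630464.
Round 1 (the firm proposes): the union can get 583.630464 next round, worth 0.96 × 583.630464 = 560.28524544 now; the firm offers that and keeps 39.71475456.

39.71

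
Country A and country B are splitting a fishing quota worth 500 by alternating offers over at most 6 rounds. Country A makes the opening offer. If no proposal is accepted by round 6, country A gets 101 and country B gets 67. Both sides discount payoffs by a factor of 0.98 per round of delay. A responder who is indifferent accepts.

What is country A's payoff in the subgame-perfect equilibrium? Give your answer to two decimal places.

120.12

Solve by backward induction from round 6.
Round 6 (country B proposes): country A gets 101 if talks fail, so country B offers 101 and keeps 399.
Round 5 (country A proposes): country B can get 399 next round, worth 0.98 × 399 = 391.02 now; country A offers that and keeps 108.98.
Round 4 (country B proposes): country A can get 108.98 next round, worth 0.98 × 108.98 = 106.8004 now; country B offers that and keeps 393.1996.
Round 3 (country A proposes): country B can get 393.1996 next round, worth 0.98 × 393.1996 = 385.335608 now; country A offers that and keeps 114.664392.
Round 2 (country B proposes): country A can get 114.664392 next round, worth 0.98 × 114.664392 = 112.37110416 now, so country B offers 112.37110416, keeping 387.62889584.
Round 1 (country A proposes): country B can get 387.62889584 next round, worth 0.98 × 387.62889584 = 379.8763179232 now, so country A offers 379.8763179232, keeping 120.1236820768.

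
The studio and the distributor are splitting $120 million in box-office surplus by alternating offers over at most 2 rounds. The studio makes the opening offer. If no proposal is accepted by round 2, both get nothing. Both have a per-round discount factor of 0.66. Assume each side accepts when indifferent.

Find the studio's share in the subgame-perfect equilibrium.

40.8

Solve by backward induction from round 2.
Round 2 (the distributor proposes): rejection yields 0 for the studio; the distributor offers 0 and keeps 120.
Round 1 (the studio proposes): the distributor can get 120 next round, worth 0.66 × 120 = 79.2 now. The studio offers 79.2 and keeps 120 − 79.2 = 40.8.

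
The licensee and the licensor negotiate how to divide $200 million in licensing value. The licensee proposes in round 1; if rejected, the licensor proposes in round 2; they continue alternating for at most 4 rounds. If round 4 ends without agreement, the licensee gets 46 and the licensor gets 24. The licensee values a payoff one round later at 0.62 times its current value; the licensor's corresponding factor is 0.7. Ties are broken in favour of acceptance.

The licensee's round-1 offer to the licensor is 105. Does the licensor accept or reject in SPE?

Round 4 (the licensor proposes): the licensee gets 46 if talks fail, so the licensor offers 46 and keeps 154.
Round 3 (the licensee proposes): the licensor can get 154 next round, worth 0.7 × 154 = 107.8 now; the licensee offers that and keeps 92.2.
Round 2 (the licensor proposes): the licensee can get 92.2 next round, worth 0.62 × 92.2 = 57.164 now, so the licensor offers 57.164, keeping 142.836.
So by rejecting in round 1, the licensor gets 142.836 next round, worth 0.7 × 142.836 = 99.9852 now.
Offer 105 ≥ 99.9852, so the licensor accepts.

Accept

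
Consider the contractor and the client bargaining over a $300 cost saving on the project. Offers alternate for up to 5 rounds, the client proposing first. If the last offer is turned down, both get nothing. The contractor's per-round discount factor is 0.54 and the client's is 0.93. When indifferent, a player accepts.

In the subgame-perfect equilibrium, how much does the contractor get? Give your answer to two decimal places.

17.03

Round 5 (the client proposes): the contractor will accept anything ≥ 0, so the client offers 0 and keeps 300.
Round 4 (the contractor proposes): the client can get 300 next round, worth 0.93 × 300 = 279 now; the contractor offers that and keeps 21.
Round 3 (the client proposes): the contractor can get 21 next round, worth 0.54 × 21 = 11.34 now; the client offers that and keeps 288.66.
Round 2 (the contractor proposes): the client can get 288.66 next round, worth 0.93 × 288.66 = 268.4538 now. The contractor offers 268.4538 and keeps 300 − 268.4538 = 31.5462.
Round 1 (the client proposes): the contractor can get 31.5462 next round, worth 0.54 × 31.5462 = 17.034948 now, so the client offers 17.034948, keeping 282.965052.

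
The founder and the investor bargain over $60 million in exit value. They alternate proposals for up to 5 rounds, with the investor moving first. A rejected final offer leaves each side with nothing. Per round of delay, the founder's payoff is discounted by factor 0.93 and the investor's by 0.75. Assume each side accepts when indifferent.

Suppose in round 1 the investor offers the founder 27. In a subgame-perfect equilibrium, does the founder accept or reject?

Accept

Work out the founder's continuation value if the offer is rejected.
Round 5 (the investor proposes): the founder will accept anything ≥ 0, so the investor offers 0 and keeps 60.
Round 4 (the founder proposes): the investor can get 60 next round, worth 0.75 × 60 = 45 now. The founder offers 45 and keeps 60 − 45 = 15.
Round 3 (the investor proposes): the founder can get 15 next round, worth 0.93 × 15 = 13.95 now, so the investor offers 13.95, keeping 46.05.
Round 2 (the founder proposes): the investor can get 46.05 next round, worth 0.75 × 46.05 = 34.5375 now. The founder offers 34.5375 and keeps 60 − 34.5375 = 25.4625.
So by rejecting in round 1, the founder gets 25.4625 next round, worth 0.93 × 25.4625 = 23.680125 now.
Offer 27 ≥ 23.680125, so the founder accepts.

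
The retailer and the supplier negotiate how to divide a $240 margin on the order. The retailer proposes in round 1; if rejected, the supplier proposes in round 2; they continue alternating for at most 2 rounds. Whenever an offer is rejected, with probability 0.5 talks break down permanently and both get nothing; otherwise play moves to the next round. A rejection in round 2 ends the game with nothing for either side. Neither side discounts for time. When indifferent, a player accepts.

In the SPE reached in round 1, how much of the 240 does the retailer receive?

120

By backward induction:
Round 2 (the supplier proposes): the retailer will accept anything ≥ 0, so the supplier offers 0 and keeps 240.
Round 1 (the retailer proposes): rejecting gives the supplier an expected 0.5 × 240 = 120. The retailer offers 120 and keeps 240 − 120 = 120.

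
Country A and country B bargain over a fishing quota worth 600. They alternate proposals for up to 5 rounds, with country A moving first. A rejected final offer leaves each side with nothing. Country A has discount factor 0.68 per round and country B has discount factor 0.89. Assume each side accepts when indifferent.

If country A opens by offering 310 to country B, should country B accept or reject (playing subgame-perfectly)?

Accept

Round 5 (country A proposes): rejection yields 0 for country B; country A offers 0 and keeps 600.
Round 4 (country B proposes): country A can get 600 next round, worth 0.68 × 600 = 408 now; country B offers that and keeps 192.
Round 3 (country A proposes): country B can get 192 next round, worth 0.89 × 192 = 170.88 now. Country A offers 170.88 and keeps 600 − 170.88 = 429.12.
Round 2 (country B proposes): country A can get 429.12 next round, worth 0.68 × 429.12 = 291.8016 now; country B offers that and keeps 308.1984.
So by rejecting in round 1, country B gets 308.1984 next round, worth 0.89 × 308.1984 = 274.296576 now.
Offer 310 ≥ 274.296576, so country B accepts.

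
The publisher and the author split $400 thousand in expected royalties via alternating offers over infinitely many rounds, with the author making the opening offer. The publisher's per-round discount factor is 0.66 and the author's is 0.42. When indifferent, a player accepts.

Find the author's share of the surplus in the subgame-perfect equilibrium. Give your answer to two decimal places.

188.16

When the author proposes, the publisher accepts any offer worth at least 0.66 times what the publisher would get by proposing next round; and vice versa.
This gives x = 400 − 0.66y and y = 400 − 0.42x, where x and y are each side's share when it proposes.
Hence (1 − 0.66·0.42)x = 400(1 − 0.66), i.e. 0.7228·x = 136.
x ≈ 188.1572; the publisher's share is 400 − x ≈ 211.8428.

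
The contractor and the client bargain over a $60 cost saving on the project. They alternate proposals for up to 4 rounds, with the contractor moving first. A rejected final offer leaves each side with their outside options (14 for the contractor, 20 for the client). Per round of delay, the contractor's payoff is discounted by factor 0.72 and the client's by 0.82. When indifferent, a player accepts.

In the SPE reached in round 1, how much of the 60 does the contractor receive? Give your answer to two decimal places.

Round 4 (the client proposes): the contractor gets 14 if talks fail, so the client offers 14 and keeps 46.
Round 3 (the contractor proposes): the client can get 46 next round, worth 0.82 × 46 = 37.72 now, so the contractor offers 37.72, keeping 22.28.
Round 2 (the client proposes): the contractor can get 22.28 next round, worth 0.72 × 22.28 = 16.0416 now, so the client offers 16.0416, keeping 43.9584.
Round 1 (the contractor proposes): the client can get 43.9584 next round, worth 0.82 × 43.9584 = 36.045888 now, so the contractor offers 36.045888, keeping 23.954112.

23.95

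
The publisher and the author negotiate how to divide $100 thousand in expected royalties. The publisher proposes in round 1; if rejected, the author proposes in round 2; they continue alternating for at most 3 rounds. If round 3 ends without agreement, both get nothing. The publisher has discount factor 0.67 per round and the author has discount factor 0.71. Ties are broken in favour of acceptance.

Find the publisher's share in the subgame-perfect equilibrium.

Round 3 (the publisher proposes): the author will accept anything ≥ 0, so the publisher offers 0 and keeps 100.
Round 2 (the author proposes): the publisher can get 100 next round, worth 0.67 × 100 = 67 now, so the author offers 67, keeping 33.
Round 1 (the publisher proposes): the author can get 33 next round, worth 0.71 × 33 = 23.43 now. The publisher offers 23.43 and keeps 100 − 23.43 = 76.57.

76.57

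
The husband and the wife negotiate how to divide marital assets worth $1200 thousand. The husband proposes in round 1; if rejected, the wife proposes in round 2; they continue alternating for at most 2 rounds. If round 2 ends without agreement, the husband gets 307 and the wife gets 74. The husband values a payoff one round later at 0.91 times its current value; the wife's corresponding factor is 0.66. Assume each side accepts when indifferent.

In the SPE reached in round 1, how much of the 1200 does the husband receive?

Round 2 (the wife proposes): the husband gets 307 if talks fail, so the wife offers 307 and keeps 893.
Round 1 (the husband proposes): the wife can get 893 next round, worth 0.66 × 893 = 589.38 now, so the husband offers 589.38, keeping 610.62.

610.62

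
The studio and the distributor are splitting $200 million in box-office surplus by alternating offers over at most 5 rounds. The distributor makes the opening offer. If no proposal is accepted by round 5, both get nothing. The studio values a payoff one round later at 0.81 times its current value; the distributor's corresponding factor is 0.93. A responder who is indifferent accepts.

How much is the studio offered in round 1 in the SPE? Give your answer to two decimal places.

19.88

Solve by backward induction from round 5.
Round 5 (the distributor proposes): rejection yields 0 for the studio; the distributor offers 0 and keeps 200.
Round 4 (the studio proposes): the distributor can get 200 next round, worth 0.93 × 200 = 186 now, so the studio offers 186, keeping 14.
Round 3 (the distributor proposes): the studio can get 14 next round, worth 0.81 × 14 = 11.34 now. The distributor offers 11.34 and keeps 200 − 11.34 = 188.66.
Round 2 (the studio proposes): the distributor can get 188.66 next round, worth 0.93 × 188.66 = 175.4538 now. The studio offers 175.4538 and keeps 200 − 175.4538 = 24.5462.
Round 1 (the distributor proposes): the studio can get 24.5462 next round, worth 0.81 × 24.5462 = 19.882422 now, so the distributor offers 19.882422, keeping 180.117578.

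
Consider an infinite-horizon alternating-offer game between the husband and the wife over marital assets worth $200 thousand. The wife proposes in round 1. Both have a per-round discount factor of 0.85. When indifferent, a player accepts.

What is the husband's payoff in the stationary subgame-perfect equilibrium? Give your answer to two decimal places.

When the wife proposes, the husband accepts any offer worth at least 0.85 times what the husband would get by proposing next round; and vice versa.
This gives x = 200 − 0.85y and y = 200 − 0.85x, where x and y are each side's share when it proposes.
Hence (1 − 0.85·0.85)x = 200(1 − 0.85), i.e. 0.2775·x = 30.
x ≈ 108.1081; the husband's share is 200 − x ≈ 91.8919.

91.89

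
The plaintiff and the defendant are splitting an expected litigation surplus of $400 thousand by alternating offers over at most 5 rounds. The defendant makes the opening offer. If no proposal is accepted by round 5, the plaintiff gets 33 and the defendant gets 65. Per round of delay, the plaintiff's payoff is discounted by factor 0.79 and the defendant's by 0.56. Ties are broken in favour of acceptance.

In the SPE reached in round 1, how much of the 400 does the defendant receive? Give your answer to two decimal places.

192.99

Round 5 (the defendant proposes): the plaintiff gets 33 if talks fail, so the defendant offers 33 and keeps 367.
Round 4 (the plaintiff proposes): the defendant can get 367 next round, worth 0.56 × 367 = 205.52 now; the plaintiff offers that and keeps 194.48.
Round 3 (the defendant proposes): the plaintiff can get 194.48 next round, worth 0.79 × 194.48 = 153.6392 now. The defendant offers 153.6392 and keeps 400 − 153.6392 = 246.3608.
Round 2 (the plaintiff proposes): the defendant can get 246.3608 next round, worth 0.56 × 246.3608 = 137.962048 now. The plaintiff offers 137.962048 and keeps 400 − 137.962048 = 262.037952.
Round 1 (the defendant proposes): the plaintiff can get 262.037952 next round, worth 0.79 × 262.037952 = 207.00998208 now; the defendant offers that and keeps 192.99001792.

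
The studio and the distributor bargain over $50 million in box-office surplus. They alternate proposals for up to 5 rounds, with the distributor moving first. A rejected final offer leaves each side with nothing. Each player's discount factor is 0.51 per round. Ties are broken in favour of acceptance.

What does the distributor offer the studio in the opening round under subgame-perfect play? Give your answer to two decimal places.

Round 5 (the distributor proposes): rejection yields 0 for the studio; the distributor offers 0 and keeps 50.
Round 4 (the studio proposes): the distributor can get 50 next round, worth 0.51 × 50 = 25.5 now, so the studio offers 25.5, keeping 24.5.
Round 3 (the distributor proposes): the studio can get 24.5 next round, worth 0.51 × 24.5 = 12.495 now; the distributor offers that and keeps 37.505.
Round 2 (the studio proposes): the distributor can get 37.505 next round, worth 0.51 × 37.505 = 19.12755 now; the studio offers that and keeps 30.87245.
Round 1 (the distributor proposes): the studio can get 30.87245 next round, worth 0.51 × 30.87245 = 15.7449495 now. The distributor offers 15.7449495 and keeps 50 − 15.7449495 = 34.2550505.

15.74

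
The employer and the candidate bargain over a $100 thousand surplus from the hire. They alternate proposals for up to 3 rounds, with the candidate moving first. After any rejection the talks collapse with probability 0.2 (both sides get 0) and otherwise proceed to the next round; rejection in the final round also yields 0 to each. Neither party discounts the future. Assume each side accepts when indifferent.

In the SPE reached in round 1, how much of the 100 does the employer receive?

By backward induction:
Round 3 (the candidate proposes): the employer will accept anything ≥ 0, so the candidate offers 0 and keeps 100.
Round 2 (the employer proposes): rejecting gives the candidate an expected 0.8 × 100 = 80. The employer offers 80 and keeps 100 − 80 = 20.
Round 1 (the candidate proposes): rejecting gives the employer an expected 0.8 × 20 = 16, so the candidate offers 16, keeping 84.

16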